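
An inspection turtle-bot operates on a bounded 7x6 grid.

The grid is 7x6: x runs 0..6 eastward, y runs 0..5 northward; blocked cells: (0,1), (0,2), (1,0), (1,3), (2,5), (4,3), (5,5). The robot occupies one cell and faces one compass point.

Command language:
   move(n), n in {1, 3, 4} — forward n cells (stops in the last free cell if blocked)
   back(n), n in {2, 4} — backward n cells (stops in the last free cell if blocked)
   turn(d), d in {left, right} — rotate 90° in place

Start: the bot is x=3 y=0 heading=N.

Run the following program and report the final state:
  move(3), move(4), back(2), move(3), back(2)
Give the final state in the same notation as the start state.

x=3 y=3 heading=N

initial: x=3 y=0 heading=N
1. move(3) → x=3 y=3 heading=N
2. move(4) → x=3 y=5 heading=N
3. back(2) → x=3 y=3 heading=N
4. move(3) → x=3 y=5 heading=N
5. back(2) → x=3 y=3 heading=N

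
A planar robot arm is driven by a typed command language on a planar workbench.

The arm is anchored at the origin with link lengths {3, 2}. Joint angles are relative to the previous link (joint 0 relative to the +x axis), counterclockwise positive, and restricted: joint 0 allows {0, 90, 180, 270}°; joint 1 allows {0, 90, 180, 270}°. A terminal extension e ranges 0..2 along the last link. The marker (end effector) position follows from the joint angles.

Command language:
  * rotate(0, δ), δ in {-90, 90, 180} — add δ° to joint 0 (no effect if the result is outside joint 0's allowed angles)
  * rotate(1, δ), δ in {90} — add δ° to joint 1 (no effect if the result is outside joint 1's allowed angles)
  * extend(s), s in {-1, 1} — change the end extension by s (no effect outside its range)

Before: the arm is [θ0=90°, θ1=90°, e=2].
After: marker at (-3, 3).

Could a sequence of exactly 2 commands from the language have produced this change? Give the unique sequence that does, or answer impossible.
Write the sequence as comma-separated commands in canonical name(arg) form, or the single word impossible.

extend(1), extend(-1)

key: running extend(-1) before extend(1) would end elsewhere — order is forced
t0: [θ0=90°, θ1=90°, e=2]
[1] after extend(1): [θ0=90°, θ1=90°, e=2]
[2] after extend(-1): [θ0=90°, θ1=90°, e=1]
no other 2-command option fits: unique.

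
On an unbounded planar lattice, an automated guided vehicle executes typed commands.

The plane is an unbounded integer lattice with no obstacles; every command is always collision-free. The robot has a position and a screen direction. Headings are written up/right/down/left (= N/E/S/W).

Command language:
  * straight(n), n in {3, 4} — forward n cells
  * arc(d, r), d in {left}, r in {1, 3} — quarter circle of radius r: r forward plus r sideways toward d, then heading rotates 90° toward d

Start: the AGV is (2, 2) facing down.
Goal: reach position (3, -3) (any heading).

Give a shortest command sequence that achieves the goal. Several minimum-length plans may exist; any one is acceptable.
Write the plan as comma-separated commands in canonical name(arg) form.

begin: (2, 2) facing down
t=1 straight(4) ⇒ (2, -2) facing down
t=2 arc(left, 1) ⇒ (3, -3) facing right
nothing shorter than 2 reaches the goal.

straight(4), arc(left, 1)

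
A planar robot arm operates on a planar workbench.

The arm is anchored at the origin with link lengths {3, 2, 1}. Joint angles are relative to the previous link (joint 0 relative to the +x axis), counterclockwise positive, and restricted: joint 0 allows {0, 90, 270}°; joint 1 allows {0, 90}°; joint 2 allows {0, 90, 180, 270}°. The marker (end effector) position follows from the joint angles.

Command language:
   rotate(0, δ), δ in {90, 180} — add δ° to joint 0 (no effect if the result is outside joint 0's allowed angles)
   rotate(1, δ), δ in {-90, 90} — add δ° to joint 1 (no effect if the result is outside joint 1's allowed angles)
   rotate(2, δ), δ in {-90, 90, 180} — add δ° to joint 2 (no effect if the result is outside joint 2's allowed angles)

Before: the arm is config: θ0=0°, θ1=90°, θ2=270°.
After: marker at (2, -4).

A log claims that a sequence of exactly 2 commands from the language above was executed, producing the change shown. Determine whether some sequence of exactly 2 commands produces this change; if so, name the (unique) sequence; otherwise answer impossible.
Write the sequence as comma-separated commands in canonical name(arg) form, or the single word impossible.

rotate(0, 90), rotate(0, 180)

key: order matters: swapping rotate(0, 90) and rotate(0, 180) lands elsewhere
start: config: θ0=0°, θ1=90°, θ2=270°
step 1 (rotate(0, 90)): config: θ0=90°, θ1=90°, θ2=270°
step 2 (rotate(0, 180)): config: θ0=270°, θ1=90°, θ2=270°
no other 2-command option fits: unique.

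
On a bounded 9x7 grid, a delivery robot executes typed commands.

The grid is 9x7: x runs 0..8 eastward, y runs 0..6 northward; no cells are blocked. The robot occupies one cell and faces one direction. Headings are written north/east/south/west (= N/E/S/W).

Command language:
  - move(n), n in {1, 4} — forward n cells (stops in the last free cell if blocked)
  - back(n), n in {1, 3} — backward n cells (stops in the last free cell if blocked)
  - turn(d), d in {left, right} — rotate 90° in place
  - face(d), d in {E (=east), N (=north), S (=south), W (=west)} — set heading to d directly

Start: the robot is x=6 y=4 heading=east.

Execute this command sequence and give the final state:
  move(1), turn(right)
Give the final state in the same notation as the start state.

start: x=6 y=4 heading=east
1. move(1) → x=7 y=4 heading=east
2. turn(right) → x=7 y=4 heading=south

x=7 y=4 heading=south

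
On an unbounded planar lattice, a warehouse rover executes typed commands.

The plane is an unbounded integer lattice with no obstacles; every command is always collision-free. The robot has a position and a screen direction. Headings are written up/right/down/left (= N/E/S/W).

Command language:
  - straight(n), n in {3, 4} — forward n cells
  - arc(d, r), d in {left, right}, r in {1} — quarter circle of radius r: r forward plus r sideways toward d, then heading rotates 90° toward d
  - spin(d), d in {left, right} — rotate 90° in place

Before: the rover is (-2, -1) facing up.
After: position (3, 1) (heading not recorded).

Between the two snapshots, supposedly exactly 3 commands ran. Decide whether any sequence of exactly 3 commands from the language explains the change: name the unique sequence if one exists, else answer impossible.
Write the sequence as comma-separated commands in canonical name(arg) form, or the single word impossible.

arc(right, 1), straight(3), arc(left, 1)

key: running arc(left, 1) before arc(right, 1) would end elsewhere — order is forced
initial: (-2, -1) facing up
1. arc(right, 1) → (-1, 0) facing right
2. straight(3) → (2, 0) facing right
3. arc(left, 1) → (3, 1) facing up
all 216 alternatives checked — unique.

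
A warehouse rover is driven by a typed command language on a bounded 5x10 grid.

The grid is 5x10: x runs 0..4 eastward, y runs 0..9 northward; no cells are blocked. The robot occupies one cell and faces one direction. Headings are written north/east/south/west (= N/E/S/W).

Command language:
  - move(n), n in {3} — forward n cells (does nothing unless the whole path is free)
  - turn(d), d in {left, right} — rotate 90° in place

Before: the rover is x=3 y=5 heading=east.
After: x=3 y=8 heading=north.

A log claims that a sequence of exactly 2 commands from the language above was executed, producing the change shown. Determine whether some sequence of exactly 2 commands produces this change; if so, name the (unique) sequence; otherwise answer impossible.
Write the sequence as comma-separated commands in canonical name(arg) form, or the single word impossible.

turn(left), move(3)

key: cell and facing (now N) both changed — the 2 commands mix motion and turning
from: x=3 y=5 heading=east
1. turn(left) → x=3 y=5 heading=north
2. move(3) → x=3 y=8 heading=north
uniquely the one of 9 2-step routes that fits.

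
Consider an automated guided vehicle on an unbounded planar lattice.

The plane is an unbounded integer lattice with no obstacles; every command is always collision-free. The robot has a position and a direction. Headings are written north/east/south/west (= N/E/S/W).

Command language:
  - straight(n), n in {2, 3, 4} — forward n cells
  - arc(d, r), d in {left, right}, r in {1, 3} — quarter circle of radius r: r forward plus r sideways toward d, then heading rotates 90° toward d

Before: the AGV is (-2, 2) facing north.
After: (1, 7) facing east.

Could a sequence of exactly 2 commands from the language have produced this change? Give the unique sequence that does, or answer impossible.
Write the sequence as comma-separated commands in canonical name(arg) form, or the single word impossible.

straight(2), arc(right, 3)

key: running arc(right, 3) before straight(2) would end elsewhere — order is forced
begin: (-2, 2) facing north
[1] after straight(2): (-2, 4) facing north
[2] after arc(right, 3): (1, 7) facing east
no rival 2-sequence matches.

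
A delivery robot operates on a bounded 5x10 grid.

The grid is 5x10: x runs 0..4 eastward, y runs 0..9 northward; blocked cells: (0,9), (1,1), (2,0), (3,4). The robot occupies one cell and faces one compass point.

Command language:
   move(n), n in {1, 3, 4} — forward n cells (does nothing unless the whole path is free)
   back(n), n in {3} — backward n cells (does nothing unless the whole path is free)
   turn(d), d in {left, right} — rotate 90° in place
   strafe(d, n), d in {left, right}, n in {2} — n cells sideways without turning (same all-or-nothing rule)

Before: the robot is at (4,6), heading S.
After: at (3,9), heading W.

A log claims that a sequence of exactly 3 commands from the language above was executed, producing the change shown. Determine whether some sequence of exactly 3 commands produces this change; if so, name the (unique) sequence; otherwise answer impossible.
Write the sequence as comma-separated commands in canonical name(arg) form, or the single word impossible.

back(3), turn(right), move(1)

key: position moved to (3,9) AND the heading swung to W — translation plus rotation needed
begin: at (4,6), heading S
t=1 back(3) ⇒ at (4,9), heading S
t=2 turn(right) ⇒ at (4,9), heading W
t=3 move(1) ⇒ at (3,9), heading W
all 512 alternatives checked — unique.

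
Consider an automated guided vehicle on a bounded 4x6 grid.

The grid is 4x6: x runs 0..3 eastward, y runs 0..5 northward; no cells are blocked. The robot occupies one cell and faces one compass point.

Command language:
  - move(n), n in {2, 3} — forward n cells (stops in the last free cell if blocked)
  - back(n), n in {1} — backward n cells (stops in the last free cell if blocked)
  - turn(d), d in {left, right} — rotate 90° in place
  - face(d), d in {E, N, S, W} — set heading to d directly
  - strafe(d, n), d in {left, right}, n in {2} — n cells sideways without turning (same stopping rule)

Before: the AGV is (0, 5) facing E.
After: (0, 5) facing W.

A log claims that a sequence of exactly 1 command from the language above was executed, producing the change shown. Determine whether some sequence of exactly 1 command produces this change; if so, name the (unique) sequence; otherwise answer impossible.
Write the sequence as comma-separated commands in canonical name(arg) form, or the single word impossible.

key: (0,5) unchanged — the single command moves nothing
t0: (0, 5) facing E
step 1 (face(W)): (0, 5) facing W
no rival 1-sequence matches.

face(W)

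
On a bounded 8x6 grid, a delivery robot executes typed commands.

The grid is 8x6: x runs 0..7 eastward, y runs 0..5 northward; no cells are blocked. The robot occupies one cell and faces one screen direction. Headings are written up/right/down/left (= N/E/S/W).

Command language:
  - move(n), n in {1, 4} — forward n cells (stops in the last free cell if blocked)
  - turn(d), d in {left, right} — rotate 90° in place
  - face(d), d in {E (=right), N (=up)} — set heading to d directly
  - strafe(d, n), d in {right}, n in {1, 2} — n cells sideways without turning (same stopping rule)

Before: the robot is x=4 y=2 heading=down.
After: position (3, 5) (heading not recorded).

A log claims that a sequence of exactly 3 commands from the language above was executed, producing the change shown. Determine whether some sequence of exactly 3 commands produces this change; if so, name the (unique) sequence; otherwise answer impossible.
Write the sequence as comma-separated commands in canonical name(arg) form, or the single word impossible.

strafe(right, 1), face(N), move(4)

key: move(4) runs into the grid edge before its full distance
t0: x=4 y=2 heading=down
1. strafe(right, 1) → x=3 y=2 heading=down
2. face(N) → x=3 y=2 heading=up
3. move(4) → x=3 y=5 heading=up
all 512 alternatives checked — unique.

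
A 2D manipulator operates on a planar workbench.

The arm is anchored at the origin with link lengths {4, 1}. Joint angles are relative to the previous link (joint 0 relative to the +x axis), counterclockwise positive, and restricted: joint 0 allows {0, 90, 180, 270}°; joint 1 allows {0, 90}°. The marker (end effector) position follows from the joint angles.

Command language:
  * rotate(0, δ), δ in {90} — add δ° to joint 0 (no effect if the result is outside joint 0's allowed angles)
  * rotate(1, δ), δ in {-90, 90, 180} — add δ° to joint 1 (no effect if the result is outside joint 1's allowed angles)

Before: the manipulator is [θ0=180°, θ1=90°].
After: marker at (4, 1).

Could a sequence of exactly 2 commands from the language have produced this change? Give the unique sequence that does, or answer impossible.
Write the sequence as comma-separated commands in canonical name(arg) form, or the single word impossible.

start: [θ0=180°, θ1=90°]
t=1 rotate(0, 90) ⇒ [θ0=270°, θ1=90°]
t=2 rotate(0, 90) ⇒ [θ0=0°, θ1=90°]
no other 2-command option fits: unique.

rotate(0, 90), rotate(0, 90)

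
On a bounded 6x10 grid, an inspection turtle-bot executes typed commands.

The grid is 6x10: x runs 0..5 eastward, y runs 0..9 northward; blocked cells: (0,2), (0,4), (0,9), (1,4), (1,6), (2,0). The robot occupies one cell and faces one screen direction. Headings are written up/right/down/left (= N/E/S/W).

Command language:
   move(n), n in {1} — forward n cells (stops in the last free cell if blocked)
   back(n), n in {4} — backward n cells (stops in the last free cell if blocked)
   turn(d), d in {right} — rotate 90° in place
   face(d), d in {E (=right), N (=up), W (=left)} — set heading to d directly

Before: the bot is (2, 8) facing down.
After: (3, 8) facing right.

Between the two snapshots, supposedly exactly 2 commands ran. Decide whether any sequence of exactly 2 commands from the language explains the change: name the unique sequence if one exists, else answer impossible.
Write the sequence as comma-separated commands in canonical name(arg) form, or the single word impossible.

key: position moved to (3,8) AND the heading swung to E — translation plus rotation needed
from: (2, 8) facing down
[1] after face(E): (2, 8) facing right
[2] after move(1): (3, 8) facing right
all 36 alternatives checked — unique.

face(E), move(1)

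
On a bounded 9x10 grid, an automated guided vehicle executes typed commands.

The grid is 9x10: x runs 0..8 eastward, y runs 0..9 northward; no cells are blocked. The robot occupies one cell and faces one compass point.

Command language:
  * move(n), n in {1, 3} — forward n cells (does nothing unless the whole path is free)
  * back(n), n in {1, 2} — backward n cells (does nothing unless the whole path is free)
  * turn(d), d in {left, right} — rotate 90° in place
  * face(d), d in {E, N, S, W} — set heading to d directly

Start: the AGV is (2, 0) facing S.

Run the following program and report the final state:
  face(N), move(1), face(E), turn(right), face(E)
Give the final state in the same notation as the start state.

initial: (2, 0) facing S
t=1 face(N) ⇒ (2, 0) facing N
t=2 move(1) ⇒ (2, 1) facing N
t=3 face(E) ⇒ (2, 1) facing E
t=4 turn(right) ⇒ (2, 1) facing S
t=5 face(E) ⇒ (2, 1) facing E

(2, 1) facing E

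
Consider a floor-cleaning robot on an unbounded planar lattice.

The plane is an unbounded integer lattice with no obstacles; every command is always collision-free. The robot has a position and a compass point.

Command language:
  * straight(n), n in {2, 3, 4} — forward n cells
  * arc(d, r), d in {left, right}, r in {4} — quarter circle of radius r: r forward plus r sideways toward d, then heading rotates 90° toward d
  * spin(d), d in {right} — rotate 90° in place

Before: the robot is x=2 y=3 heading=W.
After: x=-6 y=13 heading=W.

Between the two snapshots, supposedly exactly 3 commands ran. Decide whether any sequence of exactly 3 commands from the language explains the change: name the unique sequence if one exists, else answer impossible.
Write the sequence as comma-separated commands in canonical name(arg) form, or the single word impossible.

arc(right, 4), straight(2), arc(left, 4)

key: order matters: swapping arc(right, 4) and arc(left, 4) lands elsewhere
begin: x=2 y=3 heading=W
[1] after arc(right, 4): x=-2 y=7 heading=N
[2] after straight(2): x=-2 y=9 heading=N
[3] after arc(left, 4): x=-6 y=13 heading=W
no other 3-command option fits: unique.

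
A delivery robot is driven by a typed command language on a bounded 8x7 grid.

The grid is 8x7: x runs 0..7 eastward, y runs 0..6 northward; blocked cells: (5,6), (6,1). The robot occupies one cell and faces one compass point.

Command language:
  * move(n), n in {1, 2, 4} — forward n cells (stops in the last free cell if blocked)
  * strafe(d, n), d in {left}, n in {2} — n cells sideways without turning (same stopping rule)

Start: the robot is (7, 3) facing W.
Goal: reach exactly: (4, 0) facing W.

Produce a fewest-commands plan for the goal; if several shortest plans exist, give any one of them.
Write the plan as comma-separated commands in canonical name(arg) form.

start: (7, 3) facing W
1. strafe(left, 2) → (7, 1) facing W
2. strafe(left, 2) → (7, 0) facing W
3. move(2) → (5, 0) facing W
4. move(1) → (4, 0) facing W
shorter routes all fall short; 4 is best.

strafe(left, 2), strafe(left, 2), move(2), move(1)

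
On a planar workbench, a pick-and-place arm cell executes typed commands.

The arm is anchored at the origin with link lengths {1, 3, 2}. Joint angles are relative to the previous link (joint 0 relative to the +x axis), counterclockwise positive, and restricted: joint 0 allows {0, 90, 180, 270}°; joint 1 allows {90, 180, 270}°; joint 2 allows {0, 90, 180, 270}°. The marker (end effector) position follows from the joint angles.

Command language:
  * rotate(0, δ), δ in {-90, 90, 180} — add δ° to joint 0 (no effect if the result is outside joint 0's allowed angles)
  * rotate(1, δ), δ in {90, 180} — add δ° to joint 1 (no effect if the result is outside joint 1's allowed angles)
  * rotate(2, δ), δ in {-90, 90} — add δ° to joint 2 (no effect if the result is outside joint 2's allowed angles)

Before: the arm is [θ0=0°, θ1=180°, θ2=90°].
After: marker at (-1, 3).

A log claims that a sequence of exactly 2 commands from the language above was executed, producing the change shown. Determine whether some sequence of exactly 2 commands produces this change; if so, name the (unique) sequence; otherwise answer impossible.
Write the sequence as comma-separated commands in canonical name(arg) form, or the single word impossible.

rotate(1, 90), rotate(1, 180)

key: running rotate(1, 180) before rotate(1, 90) would end elsewhere — order is forced
begin: [θ0=0°, θ1=180°, θ2=90°]
t=1 rotate(1, 90) ⇒ [θ0=0°, θ1=270°, θ2=90°]
t=2 rotate(1, 180) ⇒ [θ0=0°, θ1=90°, θ2=90°]
no rival 2-sequence matches.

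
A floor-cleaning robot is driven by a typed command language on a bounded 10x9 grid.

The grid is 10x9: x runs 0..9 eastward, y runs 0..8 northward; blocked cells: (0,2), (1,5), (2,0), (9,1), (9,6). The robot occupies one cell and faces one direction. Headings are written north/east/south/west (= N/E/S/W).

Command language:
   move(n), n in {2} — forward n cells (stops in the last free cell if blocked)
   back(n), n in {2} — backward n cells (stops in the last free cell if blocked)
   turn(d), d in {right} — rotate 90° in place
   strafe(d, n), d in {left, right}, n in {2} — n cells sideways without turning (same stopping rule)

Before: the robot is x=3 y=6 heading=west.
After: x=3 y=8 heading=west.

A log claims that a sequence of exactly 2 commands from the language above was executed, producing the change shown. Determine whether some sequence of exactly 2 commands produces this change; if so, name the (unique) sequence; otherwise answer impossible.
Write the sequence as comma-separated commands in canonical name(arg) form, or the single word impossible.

key: still facing W at the end — nothing in the sequence rotates
initial: x=3 y=6 heading=west
t=1 strafe(right, 2) ⇒ x=3 y=8 heading=west
t=2 strafe(right, 2) ⇒ x=3 y=8 heading=west
no other 2-command option fits: unique.

strafe(right, 2), strafe(right, 2)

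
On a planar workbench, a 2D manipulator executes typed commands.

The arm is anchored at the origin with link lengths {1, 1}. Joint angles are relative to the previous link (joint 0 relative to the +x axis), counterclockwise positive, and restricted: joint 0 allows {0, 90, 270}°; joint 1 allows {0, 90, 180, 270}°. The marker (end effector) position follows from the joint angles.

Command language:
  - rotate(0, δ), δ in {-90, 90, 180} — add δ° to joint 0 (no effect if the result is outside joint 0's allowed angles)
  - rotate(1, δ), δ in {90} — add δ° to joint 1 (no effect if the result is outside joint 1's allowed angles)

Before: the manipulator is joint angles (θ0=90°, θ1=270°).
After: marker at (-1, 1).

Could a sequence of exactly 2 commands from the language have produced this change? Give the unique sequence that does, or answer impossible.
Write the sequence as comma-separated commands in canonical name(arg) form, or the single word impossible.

rotate(1, 90), rotate(1, 90)

t0: joint angles (θ0=90°, θ1=270°)
[1] after rotate(1, 90): joint angles (θ0=90°, θ1=0°)
[2] after rotate(1, 90): joint angles (θ0=90°, θ1=90°)
no rival 2-sequence matches.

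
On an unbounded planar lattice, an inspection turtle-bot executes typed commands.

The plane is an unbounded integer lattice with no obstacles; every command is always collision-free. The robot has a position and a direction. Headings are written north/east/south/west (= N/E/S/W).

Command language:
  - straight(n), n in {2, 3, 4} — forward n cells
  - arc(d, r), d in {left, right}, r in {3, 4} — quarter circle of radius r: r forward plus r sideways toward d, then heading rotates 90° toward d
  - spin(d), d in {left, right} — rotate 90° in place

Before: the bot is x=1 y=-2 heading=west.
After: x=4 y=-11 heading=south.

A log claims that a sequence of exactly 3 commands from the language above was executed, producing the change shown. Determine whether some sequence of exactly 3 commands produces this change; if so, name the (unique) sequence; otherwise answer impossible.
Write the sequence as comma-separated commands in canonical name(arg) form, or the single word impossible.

arc(left, 3), arc(left, 3), arc(right, 3)

key: cell and facing (now S) both changed — the 3 commands mix motion and turning
from: x=1 y=-2 heading=west
1. arc(left, 3) → x=-2 y=-5 heading=south
2. arc(left, 3) → x=1 y=-8 heading=east
3. arc(right, 3) → x=4 y=-11 heading=south
all 729 alternatives checked — unique.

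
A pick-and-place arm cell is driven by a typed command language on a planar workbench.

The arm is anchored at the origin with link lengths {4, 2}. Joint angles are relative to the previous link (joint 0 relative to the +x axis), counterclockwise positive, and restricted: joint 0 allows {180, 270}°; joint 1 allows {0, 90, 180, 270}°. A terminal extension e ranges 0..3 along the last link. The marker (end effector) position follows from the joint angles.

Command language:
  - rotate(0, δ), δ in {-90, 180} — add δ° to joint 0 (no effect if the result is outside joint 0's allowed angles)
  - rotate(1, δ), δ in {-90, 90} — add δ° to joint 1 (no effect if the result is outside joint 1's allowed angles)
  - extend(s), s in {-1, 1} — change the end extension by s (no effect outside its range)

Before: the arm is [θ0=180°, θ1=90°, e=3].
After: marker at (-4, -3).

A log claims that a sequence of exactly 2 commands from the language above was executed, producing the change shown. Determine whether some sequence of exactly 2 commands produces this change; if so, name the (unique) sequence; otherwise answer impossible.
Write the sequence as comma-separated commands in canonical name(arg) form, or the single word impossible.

extend(-1), extend(-1)

initial: [θ0=180°, θ1=90°, e=3]
[1] after extend(-1): [θ0=180°, θ1=90°, e=2]
[2] after extend(-1): [θ0=180°, θ1=90°, e=1]
uniquely the one of 36 2-step routes that fits.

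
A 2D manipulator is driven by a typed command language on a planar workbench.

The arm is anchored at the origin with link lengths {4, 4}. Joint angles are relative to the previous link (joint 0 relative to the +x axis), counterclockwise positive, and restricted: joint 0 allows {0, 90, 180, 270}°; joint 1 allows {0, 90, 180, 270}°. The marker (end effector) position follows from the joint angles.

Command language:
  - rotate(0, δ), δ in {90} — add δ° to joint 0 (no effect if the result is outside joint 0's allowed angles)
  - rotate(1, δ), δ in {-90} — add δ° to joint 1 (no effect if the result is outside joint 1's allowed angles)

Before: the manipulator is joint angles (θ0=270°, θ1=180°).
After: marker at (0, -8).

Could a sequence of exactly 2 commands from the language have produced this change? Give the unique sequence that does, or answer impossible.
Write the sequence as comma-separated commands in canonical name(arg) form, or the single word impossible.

t0: joint angles (θ0=270°, θ1=180°)
1. rotate(1, -90) → joint angles (θ0=270°, θ1=90°)
2. rotate(1, -90) → joint angles (θ0=270°, θ1=0°)
all 4 alternatives checked — unique.

rotate(1, -90), rotate(1, -90)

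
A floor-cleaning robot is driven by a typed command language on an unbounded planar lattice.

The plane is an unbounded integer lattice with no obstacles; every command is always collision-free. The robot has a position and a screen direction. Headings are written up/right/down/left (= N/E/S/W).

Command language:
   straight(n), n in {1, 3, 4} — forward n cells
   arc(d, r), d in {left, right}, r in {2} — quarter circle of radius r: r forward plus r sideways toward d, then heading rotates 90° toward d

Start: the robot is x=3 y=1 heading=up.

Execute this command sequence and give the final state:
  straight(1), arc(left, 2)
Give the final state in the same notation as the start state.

x=1 y=4 heading=left

begin: x=3 y=1 heading=up
1. straight(1) → x=3 y=2 heading=up
2. arc(left, 2) → x=1 y=4 heading=left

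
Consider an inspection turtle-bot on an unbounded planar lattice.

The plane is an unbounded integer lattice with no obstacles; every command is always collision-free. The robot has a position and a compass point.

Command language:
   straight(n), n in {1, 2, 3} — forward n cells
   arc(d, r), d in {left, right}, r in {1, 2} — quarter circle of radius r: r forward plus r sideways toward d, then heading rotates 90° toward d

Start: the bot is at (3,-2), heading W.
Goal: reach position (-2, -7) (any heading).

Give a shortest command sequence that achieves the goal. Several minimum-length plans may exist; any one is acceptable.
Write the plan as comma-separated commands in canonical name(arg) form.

straight(3), arc(left, 2), straight(3)

initial: at (3,-2), heading W
[1] after straight(3): at (0,-2), heading W
[2] after arc(left, 2): at (-2,-4), heading S
[3] after straight(3): at (-2,-7), heading S
nothing shorter than 3 reaches the goal.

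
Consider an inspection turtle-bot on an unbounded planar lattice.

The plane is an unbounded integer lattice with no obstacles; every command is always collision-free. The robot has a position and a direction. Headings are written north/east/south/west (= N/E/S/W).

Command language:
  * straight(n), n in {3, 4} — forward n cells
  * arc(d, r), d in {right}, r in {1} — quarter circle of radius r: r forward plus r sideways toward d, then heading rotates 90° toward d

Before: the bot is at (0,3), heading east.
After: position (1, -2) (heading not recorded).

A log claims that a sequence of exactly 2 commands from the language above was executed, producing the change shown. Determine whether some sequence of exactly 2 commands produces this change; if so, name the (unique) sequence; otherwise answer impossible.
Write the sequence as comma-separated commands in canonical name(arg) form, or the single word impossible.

key: order matters: swapping arc(right, 1) and straight(4) lands elsewhere
from: at (0,3), heading east
[1] after arc(right, 1): at (1,2), heading south
[2] after straight(4): at (1,-2), heading south
uniquely the one of 9 2-step routes that fits.

arc(right, 1), straight(4)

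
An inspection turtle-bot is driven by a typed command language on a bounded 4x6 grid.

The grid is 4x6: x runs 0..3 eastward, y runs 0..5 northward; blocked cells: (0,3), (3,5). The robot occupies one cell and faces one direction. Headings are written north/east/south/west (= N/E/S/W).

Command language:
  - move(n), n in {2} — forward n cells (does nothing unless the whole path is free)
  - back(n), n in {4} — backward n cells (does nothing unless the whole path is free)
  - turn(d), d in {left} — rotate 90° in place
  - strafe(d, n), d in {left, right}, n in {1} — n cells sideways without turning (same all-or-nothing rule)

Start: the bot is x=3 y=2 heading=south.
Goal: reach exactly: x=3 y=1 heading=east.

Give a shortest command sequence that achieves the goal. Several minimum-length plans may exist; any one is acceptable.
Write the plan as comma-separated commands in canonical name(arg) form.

t0: x=3 y=2 heading=south
[1] after turn(left): x=3 y=2 heading=east
[2] after strafe(right, 1): x=3 y=1 heading=east
no 1-step plan works, so 2 is optimal.

turn(left), strafe(right, 1)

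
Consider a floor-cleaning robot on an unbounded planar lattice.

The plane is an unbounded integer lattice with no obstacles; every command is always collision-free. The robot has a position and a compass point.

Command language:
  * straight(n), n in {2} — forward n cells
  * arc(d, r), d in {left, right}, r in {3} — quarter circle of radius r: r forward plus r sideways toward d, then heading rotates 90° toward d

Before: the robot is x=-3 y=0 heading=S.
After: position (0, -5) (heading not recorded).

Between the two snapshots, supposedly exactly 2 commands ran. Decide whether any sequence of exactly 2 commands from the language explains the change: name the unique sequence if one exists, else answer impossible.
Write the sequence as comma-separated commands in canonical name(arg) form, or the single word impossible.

straight(2), arc(left, 3)

key: order matters: swapping straight(2) and arc(left, 3) lands elsewhere
start: x=-3 y=0 heading=S
step 1 (straight(2)): x=-3 y=-2 heading=S
step 2 (arc(left, 3)): x=0 y=-5 heading=E
no other 2-command option fits: unique.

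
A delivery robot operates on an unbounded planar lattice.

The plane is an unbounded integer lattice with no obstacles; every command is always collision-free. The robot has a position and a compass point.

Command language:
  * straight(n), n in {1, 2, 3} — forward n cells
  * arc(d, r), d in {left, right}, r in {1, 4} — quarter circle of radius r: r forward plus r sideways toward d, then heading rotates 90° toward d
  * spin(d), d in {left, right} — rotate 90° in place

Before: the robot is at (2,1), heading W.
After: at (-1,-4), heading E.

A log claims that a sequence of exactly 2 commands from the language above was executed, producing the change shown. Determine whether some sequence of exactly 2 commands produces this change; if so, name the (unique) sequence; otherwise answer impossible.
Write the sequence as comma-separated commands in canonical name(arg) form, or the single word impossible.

arc(left, 4), arc(left, 1)

key: order matters: swapping arc(left, 4) and arc(left, 1) lands elsewhere
initial: at (2,1), heading W
t=1 arc(left, 4) ⇒ at (-2,-3), heading S
t=2 arc(left, 1) ⇒ at (-1,-4), heading E
uniquely the one of 81 2-step routes that fits.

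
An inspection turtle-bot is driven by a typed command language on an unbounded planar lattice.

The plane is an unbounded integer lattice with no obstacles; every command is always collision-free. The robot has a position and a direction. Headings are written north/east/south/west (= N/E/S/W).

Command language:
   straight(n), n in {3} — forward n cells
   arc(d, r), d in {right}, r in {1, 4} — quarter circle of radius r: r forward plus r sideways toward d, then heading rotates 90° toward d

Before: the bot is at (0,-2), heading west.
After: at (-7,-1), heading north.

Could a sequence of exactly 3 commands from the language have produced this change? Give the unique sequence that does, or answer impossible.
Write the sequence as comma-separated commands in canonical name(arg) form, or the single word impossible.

straight(3), straight(3), arc(right, 1)

key: order matters: swapping straight(3) and arc(right, 1) lands elsewhere
begin: at (0,-2), heading west
step 1 (straight(3)): at (-3,-2), heading west
step 2 (straight(3)): at (-6,-2), heading west
step 3 (arc(right, 1)): at (-7,-1), heading north
no other 3-command option fits: unique.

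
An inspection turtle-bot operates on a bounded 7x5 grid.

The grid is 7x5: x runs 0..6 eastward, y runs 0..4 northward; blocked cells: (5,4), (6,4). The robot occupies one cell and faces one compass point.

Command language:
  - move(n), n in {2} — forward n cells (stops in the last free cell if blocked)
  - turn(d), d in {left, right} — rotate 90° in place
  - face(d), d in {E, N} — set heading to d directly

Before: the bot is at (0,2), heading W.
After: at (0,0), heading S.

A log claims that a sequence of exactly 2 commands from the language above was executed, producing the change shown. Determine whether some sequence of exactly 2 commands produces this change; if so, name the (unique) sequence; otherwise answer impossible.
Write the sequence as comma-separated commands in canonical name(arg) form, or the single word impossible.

turn(left), move(2)

key: order matters: swapping turn(left) and move(2) lands elsewhere
begin: at (0,2), heading W
1. turn(left) → at (0,2), heading S
2. move(2) → at (0,0), heading S
no rival 2-sequence matches.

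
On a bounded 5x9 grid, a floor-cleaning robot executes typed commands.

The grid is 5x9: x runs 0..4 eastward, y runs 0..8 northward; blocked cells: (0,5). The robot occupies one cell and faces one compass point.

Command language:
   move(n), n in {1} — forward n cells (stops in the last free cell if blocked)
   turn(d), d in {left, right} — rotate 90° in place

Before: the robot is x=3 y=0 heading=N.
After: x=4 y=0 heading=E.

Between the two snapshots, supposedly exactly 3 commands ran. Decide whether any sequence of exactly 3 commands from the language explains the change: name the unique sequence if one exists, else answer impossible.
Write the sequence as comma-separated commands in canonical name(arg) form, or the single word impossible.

key: cell and facing (now E) both changed — the 3 commands mix motion and turning
initial: x=3 y=0 heading=N
step 1 (turn(right)): x=3 y=0 heading=E
step 2 (move(1)): x=4 y=0 heading=E
step 3 (move(1)): x=4 y=0 heading=E
no rival 3-sequence matches.

turn(right), move(1), move(1)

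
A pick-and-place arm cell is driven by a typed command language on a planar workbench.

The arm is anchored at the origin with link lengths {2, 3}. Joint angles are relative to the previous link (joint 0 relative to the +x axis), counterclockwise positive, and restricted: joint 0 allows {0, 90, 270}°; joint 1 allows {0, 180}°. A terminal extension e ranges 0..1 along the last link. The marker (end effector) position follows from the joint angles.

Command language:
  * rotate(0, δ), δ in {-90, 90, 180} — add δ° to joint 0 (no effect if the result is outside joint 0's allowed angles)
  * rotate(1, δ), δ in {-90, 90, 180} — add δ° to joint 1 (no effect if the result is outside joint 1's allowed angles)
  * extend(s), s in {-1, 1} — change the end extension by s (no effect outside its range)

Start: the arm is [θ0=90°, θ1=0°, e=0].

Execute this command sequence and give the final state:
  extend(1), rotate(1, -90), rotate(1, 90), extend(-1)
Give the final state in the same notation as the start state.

[θ0=90°, θ1=0°, e=0]

start: [θ0=90°, θ1=0°, e=0]
[1] after extend(1): [θ0=90°, θ1=0°, e=1]
[2] after rotate(1, -90): [θ0=90°, θ1=0°, e=1]
[3] after rotate(1, 90): [θ0=90°, θ1=0°, e=1]
[4] after extend(-1): [θ0=90°, θ1=0°, e=0]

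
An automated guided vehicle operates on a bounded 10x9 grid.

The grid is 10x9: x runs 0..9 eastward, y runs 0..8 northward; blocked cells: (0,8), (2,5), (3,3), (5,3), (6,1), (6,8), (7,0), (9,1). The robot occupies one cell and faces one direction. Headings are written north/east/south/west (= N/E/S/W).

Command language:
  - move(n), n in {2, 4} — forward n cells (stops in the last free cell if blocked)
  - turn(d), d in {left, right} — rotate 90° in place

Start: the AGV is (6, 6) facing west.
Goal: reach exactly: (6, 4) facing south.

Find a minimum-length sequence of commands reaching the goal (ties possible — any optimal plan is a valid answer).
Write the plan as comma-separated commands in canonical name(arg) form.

turn(left), move(2)

initial: (6, 6) facing west
1. turn(left) → (6, 6) facing south
2. move(2) → (6, 4) facing south
nothing shorter than 2 reaches the goal.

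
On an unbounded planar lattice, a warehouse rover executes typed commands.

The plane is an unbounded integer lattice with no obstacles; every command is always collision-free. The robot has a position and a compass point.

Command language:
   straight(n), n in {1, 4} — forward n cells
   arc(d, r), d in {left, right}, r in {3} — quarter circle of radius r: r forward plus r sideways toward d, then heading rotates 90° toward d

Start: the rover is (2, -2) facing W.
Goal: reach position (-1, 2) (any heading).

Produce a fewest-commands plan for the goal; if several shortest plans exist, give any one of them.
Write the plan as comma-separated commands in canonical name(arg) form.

arc(right, 3), straight(1)

t0: (2, -2) facing W
step 1 (arc(right, 3)): (-1, 1) facing N
step 2 (straight(1)): (-1, 2) facing N
no 1-step plan works, so 2 is optimal.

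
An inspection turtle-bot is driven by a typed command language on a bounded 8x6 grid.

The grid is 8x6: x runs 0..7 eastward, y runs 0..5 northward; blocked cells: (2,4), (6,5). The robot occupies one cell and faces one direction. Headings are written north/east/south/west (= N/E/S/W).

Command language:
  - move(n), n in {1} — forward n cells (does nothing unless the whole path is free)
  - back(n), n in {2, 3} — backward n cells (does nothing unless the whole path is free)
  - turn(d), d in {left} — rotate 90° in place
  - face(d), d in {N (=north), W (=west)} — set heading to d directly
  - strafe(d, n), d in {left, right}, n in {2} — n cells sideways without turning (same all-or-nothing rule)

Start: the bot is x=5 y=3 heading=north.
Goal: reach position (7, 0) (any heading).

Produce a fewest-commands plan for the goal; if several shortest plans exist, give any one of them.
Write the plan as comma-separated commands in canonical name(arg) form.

t0: x=5 y=3 heading=north
step 1 (back(3)): x=5 y=0 heading=north
step 2 (strafe(right, 2)): x=7 y=0 heading=north
nothing shorter than 2 reaches the goal.

back(3), strafe(right, 2)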